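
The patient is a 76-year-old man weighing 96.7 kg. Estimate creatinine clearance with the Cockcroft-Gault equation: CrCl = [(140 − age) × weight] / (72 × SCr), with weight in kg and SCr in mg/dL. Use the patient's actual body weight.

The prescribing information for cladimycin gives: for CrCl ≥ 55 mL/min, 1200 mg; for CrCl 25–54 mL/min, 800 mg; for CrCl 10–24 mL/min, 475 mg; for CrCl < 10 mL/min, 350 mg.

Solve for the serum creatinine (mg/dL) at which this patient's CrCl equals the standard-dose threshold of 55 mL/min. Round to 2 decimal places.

1.56 mg/dL

Standard dose requires CrCl ≥ 55 mL/min.
Set (140 − 76) × 96.7 / (72 × SCr) = 55
SCr = (140 − 76) × 96.7 / (72 × 55) = 1.563 mg/dL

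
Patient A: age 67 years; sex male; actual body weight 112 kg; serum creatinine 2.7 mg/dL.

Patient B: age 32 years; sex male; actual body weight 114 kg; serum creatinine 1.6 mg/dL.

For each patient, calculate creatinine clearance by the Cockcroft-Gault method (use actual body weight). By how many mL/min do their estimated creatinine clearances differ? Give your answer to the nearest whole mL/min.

65 mL/min

Patient A: CrCl = (140 − 67) × 112 / (72 × 2.7) = 8176.0 / 194.40 ≈ 42.1 mL/min
Patient B: CrCl = (140 − 32) × 114 / (72 × 1.6) = 12312.0 / 115.20 ≈ 106.9 mL/min
|42.1 − 106.9| = 64.8 mL/min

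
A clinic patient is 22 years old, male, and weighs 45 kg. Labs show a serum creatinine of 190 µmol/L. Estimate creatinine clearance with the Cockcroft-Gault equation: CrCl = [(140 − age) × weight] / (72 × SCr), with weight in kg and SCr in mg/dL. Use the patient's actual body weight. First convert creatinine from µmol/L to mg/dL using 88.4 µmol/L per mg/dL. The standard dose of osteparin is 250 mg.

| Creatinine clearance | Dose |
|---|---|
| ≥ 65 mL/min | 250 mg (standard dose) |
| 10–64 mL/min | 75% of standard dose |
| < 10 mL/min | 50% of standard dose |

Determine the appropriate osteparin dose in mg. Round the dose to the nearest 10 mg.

190 mg

SCr = 190 / 88.4 = 2.149 mg/dL
CrCl = (140 − 22) × 45 / (72 × 2.149) = 5310.0 / 154.73 ≈ 34.3 mL/min
CrCl ≈ 34 mL/min → bracket 10–64 mL/min.
75% of 250 mg = 187.5 mg → 190 mg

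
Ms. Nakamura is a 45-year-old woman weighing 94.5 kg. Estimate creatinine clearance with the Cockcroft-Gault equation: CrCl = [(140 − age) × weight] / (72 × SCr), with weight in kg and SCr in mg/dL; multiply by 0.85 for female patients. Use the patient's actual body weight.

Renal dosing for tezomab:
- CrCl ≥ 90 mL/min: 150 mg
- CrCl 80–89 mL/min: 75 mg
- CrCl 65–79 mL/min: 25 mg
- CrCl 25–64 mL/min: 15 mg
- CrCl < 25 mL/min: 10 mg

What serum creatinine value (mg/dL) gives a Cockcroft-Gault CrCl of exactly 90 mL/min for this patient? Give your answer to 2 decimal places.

1.18 mg/dL

Standard dose requires CrCl ≥ 90 mL/min.
Set (140 − 45) × 94.5 × 0.85 / (72 × SCr) = 90
SCr = (140 − 45) × 94.5 × 0.85 / (72 × 90) = 1.178 mg/dL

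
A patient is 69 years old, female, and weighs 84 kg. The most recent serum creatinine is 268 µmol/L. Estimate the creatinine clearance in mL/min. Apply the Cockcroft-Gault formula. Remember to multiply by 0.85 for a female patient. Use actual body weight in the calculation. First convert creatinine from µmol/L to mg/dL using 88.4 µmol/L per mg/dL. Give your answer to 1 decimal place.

23.2 mL/min

SCr = 268 / 88.4 = 3.032 mg/dL
CrCl = (140 − 69) × 84 / (72 × 3.032) × 0.85 = 5964.0 / 218.30 × 0.85 ≈ 23.2 mL/min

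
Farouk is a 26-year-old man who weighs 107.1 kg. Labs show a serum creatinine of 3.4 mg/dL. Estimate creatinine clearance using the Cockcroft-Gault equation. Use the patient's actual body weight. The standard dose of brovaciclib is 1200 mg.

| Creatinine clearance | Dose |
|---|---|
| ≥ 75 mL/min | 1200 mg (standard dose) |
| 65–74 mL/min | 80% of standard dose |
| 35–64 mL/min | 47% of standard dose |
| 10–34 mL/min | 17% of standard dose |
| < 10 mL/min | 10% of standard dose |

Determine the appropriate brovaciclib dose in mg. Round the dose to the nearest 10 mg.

560 mg

CrCl = (140 − 26) × 107.1 / (72 × 3.4) = 12209.4 / 244.80 ≈ 49.9 mL/min
CrCl ≈ 50 mL/min → bracket 35–64 mL/min.
47% of 1200 mg = 564 mg → 560 mg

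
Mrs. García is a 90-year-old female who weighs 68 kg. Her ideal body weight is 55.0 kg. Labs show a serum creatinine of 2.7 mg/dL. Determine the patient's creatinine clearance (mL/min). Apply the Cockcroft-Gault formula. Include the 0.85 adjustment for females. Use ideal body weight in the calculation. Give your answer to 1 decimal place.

CrCl = (140 − 90) × 55 / (72 × 2.7) × 0.85 = 2750.0 / 194.40 × 0.85 ≈ 12.0 mL/min

12.0 mL/min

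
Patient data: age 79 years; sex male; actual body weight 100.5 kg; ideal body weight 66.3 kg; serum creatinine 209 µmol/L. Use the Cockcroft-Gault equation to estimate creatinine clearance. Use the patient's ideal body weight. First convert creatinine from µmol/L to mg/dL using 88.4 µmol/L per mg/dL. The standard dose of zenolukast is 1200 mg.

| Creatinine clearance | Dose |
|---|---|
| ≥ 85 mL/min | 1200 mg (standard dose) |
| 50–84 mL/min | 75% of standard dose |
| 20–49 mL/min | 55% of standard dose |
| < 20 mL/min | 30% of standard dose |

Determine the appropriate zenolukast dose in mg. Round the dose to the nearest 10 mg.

SCr = 209 / 88.4 = 2.364 mg/dL
CrCl = (140 − 79) × 66.3 / (72 × 2.364) = 4044.3 / 170.21 ≈ 23.8 mL/min
CrCl ≈ 24 mL/min → bracket 20–49 mL/min.
55% of 1200 mg = 660 mg

660 mg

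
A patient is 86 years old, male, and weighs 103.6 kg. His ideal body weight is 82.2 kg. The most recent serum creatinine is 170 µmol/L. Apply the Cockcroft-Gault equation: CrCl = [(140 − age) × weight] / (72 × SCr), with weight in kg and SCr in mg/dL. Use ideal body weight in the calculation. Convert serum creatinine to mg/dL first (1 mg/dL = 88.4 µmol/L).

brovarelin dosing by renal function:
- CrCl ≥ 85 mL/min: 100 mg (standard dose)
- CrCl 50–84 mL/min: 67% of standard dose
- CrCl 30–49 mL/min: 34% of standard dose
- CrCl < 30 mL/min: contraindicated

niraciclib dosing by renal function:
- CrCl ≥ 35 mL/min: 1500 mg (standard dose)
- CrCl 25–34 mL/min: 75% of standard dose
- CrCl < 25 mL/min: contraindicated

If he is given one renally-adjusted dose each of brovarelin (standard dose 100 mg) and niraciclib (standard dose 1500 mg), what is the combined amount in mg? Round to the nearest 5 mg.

SCr = 170 / 88.4 = 1.923 mg/dL
CrCl = (140 − 86) × 82.2 / (72 × 1.923) = 4438.8 / 138.46 ≈ 32.1 mL/min
CrCl ≈ 32 mL/min.
brovarelin: 30–49 mL/min → 34% of 100 mg = 34 mg.
niraciclib: 25–34 mL/min → 75% of 1500 mg = 1125 mg.
Total = 34 + 1125 = 1159 mg.

1160 mg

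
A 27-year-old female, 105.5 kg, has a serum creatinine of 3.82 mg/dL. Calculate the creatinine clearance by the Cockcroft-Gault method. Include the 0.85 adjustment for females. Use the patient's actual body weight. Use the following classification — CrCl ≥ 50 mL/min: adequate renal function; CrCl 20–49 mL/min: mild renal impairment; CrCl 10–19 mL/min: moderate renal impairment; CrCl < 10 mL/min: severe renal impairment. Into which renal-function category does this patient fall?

mild renal impairment

CrCl = (140 − 27) × 105.5 / (72 × 3.82) × 0.85 = 11921.5 / 275.04 × 0.85 ≈ 36.8 mL/min
37 mL/min falls in the 'mild renal impairment' range.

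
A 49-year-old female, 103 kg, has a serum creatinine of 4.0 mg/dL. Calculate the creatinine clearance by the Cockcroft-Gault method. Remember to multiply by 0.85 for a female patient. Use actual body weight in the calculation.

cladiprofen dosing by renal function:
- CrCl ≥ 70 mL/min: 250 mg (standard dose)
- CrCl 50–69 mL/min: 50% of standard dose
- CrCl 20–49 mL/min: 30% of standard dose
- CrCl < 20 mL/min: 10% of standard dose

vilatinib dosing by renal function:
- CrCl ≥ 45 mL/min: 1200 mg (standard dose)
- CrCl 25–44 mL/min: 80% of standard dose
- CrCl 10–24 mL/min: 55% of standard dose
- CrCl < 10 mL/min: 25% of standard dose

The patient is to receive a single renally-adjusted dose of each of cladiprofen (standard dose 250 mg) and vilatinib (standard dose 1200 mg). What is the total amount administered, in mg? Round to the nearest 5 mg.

CrCl = (140 − 49) × 103 / (72 × 4) × 0.85 = 9373.0 / 288.00 × 0.85 ≈ 27.7 mL/min
CrCl ≈ 28 mL/min.
cladiprofen: 20–49 mL/min → 30% of 250 mg = 75 mg.
vilatinib: 25–44 mL/min → 80% of 1200 mg = 960 mg.
Total = 75 + 960 = 1035 mg.

1035 mg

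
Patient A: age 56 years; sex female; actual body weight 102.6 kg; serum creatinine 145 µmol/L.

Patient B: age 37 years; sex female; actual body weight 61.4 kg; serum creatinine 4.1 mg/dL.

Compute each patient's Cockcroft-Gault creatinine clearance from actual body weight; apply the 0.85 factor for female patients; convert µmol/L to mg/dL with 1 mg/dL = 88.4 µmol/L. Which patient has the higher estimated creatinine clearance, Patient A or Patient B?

Patient A

Patient A: SCr = 145 / 88.4 = 1.64 mg/dL
Patient A: CrCl = (140 − 56) × 102.6 / (72 × 1.64) × 0.85 = 8618.4 / 118.08 × 0.85 ≈ 62.0 mL/min
Patient B: CrCl = (140 − 37) × 61.4 / (72 × 4.1) × 0.85 = 6324.2 / 295.20 × 0.85 ≈ 18.2 mL/min
62.0 vs 18.2 mL/min → Patient A is higher.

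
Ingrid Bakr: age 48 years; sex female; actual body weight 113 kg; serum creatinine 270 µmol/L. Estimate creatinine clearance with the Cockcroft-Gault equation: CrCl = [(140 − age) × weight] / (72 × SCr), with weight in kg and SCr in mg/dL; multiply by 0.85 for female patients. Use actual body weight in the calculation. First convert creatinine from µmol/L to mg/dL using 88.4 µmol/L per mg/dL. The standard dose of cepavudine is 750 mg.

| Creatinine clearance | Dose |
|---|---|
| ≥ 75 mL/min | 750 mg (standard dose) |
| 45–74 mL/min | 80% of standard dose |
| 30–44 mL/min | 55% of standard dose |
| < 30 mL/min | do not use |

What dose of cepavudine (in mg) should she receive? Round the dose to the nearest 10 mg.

410 mg

SCr = 270 / 88.4 = 3.054 mg/dL
CrCl = (140 − 48) × 113 / (72 × 3.054) × 0.85 = 10396.0 / 219.89 × 0.85 ≈ 40.2 mL/min
CrCl ≈ 40 mL/min → bracket 30–44 mL/min.
55% of 750 mg = 412.5 mg → 410 mg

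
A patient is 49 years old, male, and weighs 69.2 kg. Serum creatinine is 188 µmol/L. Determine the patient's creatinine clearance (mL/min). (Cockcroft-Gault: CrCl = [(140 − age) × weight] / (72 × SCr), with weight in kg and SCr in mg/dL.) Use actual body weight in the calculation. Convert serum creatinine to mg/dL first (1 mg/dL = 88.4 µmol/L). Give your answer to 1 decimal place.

SCr = 188 / 88.4 = 2.127 mg/dL
CrCl = (140 − 49) × 69.2 / (72 × 2.127) = 6297.2 / 153.14 ≈ 41.1 mL/min

41.1 mL/min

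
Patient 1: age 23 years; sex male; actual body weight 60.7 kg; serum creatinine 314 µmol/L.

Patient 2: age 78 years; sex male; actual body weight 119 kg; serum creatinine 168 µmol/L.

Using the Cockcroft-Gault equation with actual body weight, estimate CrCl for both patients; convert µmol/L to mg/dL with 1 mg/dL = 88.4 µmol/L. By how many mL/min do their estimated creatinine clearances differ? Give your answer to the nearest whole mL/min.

Patient 1: SCr = 314 / 88.4 = 3.552 mg/dL
Patient 1: CrCl = (140 − 23) × 60.7 / (72 × 3.552) = 7101.9 / 255.74 ≈ 27.8 mL/min
Patient 2: SCr = 168 / 88.4 = 1.9 mg/dL
Patient 2: CrCl = (140 − 78) × 119 / (72 × 1.9) = 7378.0 / 136.80 ≈ 53.9 mL/min
|27.8 − 53.9| = 26.1 mL/min

26 mL/min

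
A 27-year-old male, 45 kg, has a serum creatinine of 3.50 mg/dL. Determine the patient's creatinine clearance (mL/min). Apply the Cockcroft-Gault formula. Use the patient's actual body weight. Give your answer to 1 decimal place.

CrCl = (140 − 27) × 45 / (72 × 3.5) = 5085.0 / 252.00 ≈ 20.2 mL/min

20.2 mL/min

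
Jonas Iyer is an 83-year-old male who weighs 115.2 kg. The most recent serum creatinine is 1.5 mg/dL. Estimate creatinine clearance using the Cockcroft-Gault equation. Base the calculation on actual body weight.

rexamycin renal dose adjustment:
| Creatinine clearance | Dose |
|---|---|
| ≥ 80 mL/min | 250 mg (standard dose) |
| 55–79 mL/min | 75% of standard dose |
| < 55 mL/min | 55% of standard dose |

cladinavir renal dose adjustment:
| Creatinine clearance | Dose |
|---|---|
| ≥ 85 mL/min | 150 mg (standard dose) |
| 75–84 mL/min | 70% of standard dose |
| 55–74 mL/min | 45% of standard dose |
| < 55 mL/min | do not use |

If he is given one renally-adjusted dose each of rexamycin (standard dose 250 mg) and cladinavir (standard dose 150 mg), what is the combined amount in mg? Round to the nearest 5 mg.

255 mg

CrCl = (140 − 83) × 115.2 / (72 × 1.5) = 6566.4 / 108.00 ≈ 60.8 mL/min
CrCl ≈ 61 mL/min.
rexamycin: 55–79 mL/min → 75% of 250 mg = 187.5 mg.
cladinavir: 55–74 mL/min → 45% of 150 mg = 67.5 mg.
Total = 187.5 + 67.5 = 255 mg.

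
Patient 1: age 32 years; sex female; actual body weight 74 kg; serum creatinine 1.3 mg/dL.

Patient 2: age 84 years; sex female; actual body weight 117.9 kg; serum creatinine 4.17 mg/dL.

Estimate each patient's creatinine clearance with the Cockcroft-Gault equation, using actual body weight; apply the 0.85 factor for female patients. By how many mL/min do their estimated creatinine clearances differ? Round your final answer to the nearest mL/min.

54 mL/min

Patient 1: CrCl = (140 − 32) × 74 / (72 × 1.3) × 0.85 = 7992.0 / 93.60 × 0.85 ≈ 72.6 mL/min
Patient 2: CrCl = (140 − 84) × 117.9 / (72 × 4.17) × 0.85 = 6602.4 / 300.24 × 0.85 ≈ 18.7 mL/min
|72.6 − 18.7| = 53.9 mL/min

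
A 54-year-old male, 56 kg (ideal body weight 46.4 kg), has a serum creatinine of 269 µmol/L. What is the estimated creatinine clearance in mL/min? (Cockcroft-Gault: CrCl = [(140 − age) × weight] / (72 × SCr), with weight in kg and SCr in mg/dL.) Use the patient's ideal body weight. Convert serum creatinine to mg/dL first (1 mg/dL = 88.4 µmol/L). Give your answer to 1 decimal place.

18.2 mL/min

SCr = 269 / 88.4 = 3.043 mg/dL
CrCl = (140 − 54) × 46.4 / (72 × 3.043) = 3990.4 / 219.10 ≈ 18.2 mL/min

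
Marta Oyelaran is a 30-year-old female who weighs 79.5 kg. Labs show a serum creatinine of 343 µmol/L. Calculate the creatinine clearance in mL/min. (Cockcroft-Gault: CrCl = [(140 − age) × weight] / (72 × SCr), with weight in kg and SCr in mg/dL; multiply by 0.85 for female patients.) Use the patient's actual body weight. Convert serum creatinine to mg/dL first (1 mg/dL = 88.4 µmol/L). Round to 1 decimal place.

26.6 mL/min

SCr = 343 / 88.4 = 3.88 mg/dL
CrCl = (140 − 30) × 79.5 / (72 × 3.88) × 0.85 = 8745.0 / 279.36 × 0.85 ≈ 26.6 mL/min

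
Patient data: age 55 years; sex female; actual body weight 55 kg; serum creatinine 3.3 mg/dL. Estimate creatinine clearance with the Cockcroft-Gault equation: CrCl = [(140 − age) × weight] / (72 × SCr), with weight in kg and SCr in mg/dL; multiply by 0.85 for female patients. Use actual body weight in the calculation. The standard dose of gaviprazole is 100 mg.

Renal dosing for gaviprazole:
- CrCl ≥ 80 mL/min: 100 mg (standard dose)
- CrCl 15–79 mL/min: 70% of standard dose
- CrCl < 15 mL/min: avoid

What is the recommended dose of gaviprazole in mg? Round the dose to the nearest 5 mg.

70 mg

CrCl = (140 − 55) × 55 / (72 × 3.3) × 0.85 = 4675.0 / 237.60 × 0.85 ≈ 16.7 mL/min
CrCl ≈ 17 mL/min → bracket 15–79 mL/min.
70% of 100 mg = 70 mg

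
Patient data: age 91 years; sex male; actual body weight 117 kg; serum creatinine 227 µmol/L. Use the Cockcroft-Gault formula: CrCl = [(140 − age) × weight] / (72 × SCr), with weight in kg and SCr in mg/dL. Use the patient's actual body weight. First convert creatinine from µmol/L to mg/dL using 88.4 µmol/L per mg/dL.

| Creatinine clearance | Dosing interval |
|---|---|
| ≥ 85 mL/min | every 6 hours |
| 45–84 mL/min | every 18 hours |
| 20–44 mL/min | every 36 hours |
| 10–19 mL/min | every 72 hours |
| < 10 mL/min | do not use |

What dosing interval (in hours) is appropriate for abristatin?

every 36 hours

SCr = 227 / 88.4 = 2.568 mg/dL
CrCl = (140 − 91) × 117 / (72 × 2.568) = 5733.0 / 184.90 ≈ 31.0 mL/min
CrCl ≈ 31 mL/min → bracket 20–44 mL/min → every 36 hours.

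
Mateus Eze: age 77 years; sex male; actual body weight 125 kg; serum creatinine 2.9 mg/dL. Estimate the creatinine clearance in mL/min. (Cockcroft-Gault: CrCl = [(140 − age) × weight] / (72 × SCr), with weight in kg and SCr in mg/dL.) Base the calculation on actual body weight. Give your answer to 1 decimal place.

37.7 mL/min

CrCl = (140 − 77) × 125 / (72 × 2.9) = 7875.0 / 208.80 ≈ 37.7 mL/min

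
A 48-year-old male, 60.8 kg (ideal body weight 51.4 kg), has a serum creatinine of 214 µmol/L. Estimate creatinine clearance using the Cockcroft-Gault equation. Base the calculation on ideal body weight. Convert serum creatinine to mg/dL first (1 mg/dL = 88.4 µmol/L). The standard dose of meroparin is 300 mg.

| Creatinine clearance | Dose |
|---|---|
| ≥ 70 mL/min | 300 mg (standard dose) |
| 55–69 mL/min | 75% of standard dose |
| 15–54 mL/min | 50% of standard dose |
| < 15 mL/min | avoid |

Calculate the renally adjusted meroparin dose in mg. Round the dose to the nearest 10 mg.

150 mg

SCr = 214 / 88.4 = 2.421 mg/dL
CrCl = (140 − 48) × 51.4 / (72 × 2.421) = 4728.8 / 174.31 ≈ 27.1 mL/min
CrCl ≈ 27 mL/min → bracket 15–54 mL/min.
50% of 300 mg = 150 mg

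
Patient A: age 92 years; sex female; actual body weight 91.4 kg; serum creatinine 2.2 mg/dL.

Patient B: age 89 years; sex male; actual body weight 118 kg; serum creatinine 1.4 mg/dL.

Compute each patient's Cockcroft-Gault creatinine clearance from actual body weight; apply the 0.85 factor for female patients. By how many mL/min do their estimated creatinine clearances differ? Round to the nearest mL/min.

Patient A: CrCl = (140 − 92) × 91.4 / (72 × 2.2) × 0.85 = 4387.2 / 158.40 × 0.85 ≈ 23.5 mL/min
Patient B: CrCl = (140 − 89) × 118 / (72 × 1.4) = 6018.0 / 100.80 ≈ 59.7 mL/min
|23.5 − 59.7| = 36.2 mL/min

36 mL/min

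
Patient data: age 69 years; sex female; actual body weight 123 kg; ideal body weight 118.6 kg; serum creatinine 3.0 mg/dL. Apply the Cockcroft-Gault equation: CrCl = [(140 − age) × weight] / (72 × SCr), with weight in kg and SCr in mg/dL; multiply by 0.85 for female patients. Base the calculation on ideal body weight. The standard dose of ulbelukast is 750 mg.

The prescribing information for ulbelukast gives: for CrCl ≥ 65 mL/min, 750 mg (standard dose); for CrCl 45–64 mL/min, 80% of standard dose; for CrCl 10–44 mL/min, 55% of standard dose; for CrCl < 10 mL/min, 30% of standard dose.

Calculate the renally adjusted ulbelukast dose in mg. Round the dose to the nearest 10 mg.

410 mg

CrCl = (140 − 69) × 118.6 / (72 × 3) × 0.85 = 8420.6 / 216.00 × 0.85 ≈ 33.1 mL/min
CrCl ≈ 33 mL/min → bracket 10–44 mL/min.
55% of 750 mg = 412.5 mg → 410 mg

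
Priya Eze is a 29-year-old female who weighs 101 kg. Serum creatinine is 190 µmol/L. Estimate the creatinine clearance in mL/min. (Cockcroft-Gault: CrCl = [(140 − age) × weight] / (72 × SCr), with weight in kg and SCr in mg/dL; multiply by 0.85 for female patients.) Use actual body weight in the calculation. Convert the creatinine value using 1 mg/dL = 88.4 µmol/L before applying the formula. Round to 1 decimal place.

61.6 mL/min

SCr = 190 / 88.4 = 2.149 mg/dL
CrCl = (140 − 29) × 101 / (72 × 2.149) × 0.85 = 11211.0 / 154.73 × 0.85 ≈ 61.6 mL/min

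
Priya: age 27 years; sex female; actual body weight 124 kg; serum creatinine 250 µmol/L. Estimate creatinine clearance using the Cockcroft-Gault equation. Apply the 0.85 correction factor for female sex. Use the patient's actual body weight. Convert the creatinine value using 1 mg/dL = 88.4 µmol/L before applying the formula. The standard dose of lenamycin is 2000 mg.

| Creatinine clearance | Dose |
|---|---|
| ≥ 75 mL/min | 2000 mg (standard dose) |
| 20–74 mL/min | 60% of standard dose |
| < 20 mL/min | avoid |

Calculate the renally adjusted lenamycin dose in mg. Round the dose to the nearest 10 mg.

SCr = 250 / 88.4 = 2.828 mg/dL
CrCl = (140 − 27) × 124 / (72 × 2.828) × 0.85 = 14012.0 / 203.62 × 0.85 ≈ 58.5 mL/min
CrCl ≈ 58 mL/min → bracket 20–74 mL/min.
60% of 2000 mg = 1200 mg

1200 mg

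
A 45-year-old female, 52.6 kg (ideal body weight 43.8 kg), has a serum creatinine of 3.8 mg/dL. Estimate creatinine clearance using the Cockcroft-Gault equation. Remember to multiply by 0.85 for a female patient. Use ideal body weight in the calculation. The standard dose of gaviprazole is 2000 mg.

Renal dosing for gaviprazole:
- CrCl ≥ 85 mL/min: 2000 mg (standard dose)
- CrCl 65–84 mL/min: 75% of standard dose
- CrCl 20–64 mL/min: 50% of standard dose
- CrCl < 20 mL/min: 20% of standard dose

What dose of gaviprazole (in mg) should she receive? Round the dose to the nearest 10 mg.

CrCl = (140 − 45) × 43.8 / (72 × 3.8) × 0.85 = 4161.0 / 273.60 × 0.85 ≈ 12.9 mL/min
CrCl ≈ 13 mL/min → bracket < 20 mL/min.
20% of 2000 mg = 400 mg

400 mg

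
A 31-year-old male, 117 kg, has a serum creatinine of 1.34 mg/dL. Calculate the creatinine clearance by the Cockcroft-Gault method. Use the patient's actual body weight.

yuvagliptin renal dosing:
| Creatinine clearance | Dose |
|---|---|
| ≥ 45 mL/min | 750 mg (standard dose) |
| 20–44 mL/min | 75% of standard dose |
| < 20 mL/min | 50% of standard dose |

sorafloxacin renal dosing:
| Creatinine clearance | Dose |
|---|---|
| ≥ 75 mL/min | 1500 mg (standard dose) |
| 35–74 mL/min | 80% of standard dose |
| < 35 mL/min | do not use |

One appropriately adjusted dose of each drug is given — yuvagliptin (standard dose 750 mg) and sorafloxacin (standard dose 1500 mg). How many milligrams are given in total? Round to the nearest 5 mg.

2250 mg

CrCl = (140 − 31) × 117 / (72 × 1.34) = 12753.0 / 96.48 ≈ 132.2 mL/min
CrCl ≈ 132 mL/min.
yuvagliptin: ≥ 45 mL/min → 100% of 750 mg = 750 mg.
sorafloxacin: ≥ 75 mL/min → 100% of 1500 mg = 1500 mg.
Total = 750 + 1500 = 2250 mg.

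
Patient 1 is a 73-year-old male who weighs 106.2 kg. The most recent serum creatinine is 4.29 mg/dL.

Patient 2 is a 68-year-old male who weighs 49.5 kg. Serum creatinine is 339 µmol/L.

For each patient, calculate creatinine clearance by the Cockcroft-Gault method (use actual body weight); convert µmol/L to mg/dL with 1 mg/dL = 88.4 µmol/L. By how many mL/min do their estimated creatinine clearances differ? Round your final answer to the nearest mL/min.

Patient 1: CrCl = (140 − 73) × 106.2 / (72 × 4.29) = 7115.4 / 308.88 ≈ 23.0 mL/min
Patient 2: SCr = 339 / 88.4 = 3.835 mg/dL
Patient 2: CrCl = (140 − 68) × 49.5 / (72 × 3.835) = 3564.0 / 276.12 ≈ 12.9 mL/min
|23.0 − 12.9| = 10.1 mL/min

10 mL/min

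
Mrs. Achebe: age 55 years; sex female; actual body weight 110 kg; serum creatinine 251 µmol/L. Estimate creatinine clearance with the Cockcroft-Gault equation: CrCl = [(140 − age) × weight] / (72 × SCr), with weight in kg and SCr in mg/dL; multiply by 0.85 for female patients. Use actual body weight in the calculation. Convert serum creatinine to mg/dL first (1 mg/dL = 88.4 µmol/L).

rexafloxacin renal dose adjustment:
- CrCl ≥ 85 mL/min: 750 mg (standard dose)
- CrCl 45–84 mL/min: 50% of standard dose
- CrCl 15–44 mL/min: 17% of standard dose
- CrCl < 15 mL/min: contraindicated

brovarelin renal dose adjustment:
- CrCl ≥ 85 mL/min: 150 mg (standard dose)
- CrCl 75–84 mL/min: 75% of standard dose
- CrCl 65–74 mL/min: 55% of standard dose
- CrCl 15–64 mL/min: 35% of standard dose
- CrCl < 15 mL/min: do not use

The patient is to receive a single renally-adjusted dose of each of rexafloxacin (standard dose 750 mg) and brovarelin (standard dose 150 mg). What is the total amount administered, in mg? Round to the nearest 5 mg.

180 mg

SCr = 251 / 88.4 = 2.839 mg/dL
CrCl = (140 − 55) × 110 / (72 × 2.839) × 0.85 = 9350.0 / 204.41 × 0.85 ≈ 38.9 mL/min
CrCl ≈ 39 mL/min.
rexafloxacin: 15–44 mL/min → 17% of 750 mg = 127.5 mg.
brovarelin: 15–64 mL/min → 35% of 150 mg = 52.5 mg.
Total = 127.5 + 52.5 = 180 mg.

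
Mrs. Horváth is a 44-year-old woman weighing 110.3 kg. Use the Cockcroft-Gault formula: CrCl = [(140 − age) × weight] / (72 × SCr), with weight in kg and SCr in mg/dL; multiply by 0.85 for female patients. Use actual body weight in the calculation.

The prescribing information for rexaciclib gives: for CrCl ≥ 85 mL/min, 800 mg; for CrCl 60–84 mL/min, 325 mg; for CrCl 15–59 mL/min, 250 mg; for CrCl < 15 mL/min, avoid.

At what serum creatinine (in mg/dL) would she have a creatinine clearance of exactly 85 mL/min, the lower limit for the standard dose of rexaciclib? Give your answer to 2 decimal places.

Standard dose requires CrCl ≥ 85 mL/min.
Set (140 − 44) × 110.3 × 0.85 / (72 × SCr) = 85
SCr = (140 − 44) × 110.3 × 0.85 / (72 × 85) = 1.471 mg/dL

1.47 mg/dL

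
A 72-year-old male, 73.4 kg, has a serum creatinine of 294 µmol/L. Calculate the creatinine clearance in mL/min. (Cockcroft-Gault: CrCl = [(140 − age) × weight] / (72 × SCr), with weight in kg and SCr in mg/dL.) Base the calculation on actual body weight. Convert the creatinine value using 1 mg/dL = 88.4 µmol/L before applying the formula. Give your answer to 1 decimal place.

SCr = 294 / 88.4 = 3.326 mg/dL
CrCl = (140 − 72) × 73.4 / (72 × 3.326) = 4991.2 / 239.47 ≈ 20.8 mL/min

20.8 mL/min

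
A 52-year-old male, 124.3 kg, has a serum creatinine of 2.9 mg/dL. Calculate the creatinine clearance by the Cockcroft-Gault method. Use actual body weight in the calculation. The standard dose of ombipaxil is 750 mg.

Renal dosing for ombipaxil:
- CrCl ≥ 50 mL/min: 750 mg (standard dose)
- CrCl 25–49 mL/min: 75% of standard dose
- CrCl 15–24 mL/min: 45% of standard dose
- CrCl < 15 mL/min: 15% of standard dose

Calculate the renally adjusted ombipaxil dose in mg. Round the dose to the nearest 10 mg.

750 mg

CrCl = (140 − 52) × 124.3 / (72 × 2.9) = 10938.4 / 208.80 ≈ 52.4 mL/min
CrCl ≈ 52 mL/min → bracket ≥ 50 mL/min.
100% of 750 mg = 750 mg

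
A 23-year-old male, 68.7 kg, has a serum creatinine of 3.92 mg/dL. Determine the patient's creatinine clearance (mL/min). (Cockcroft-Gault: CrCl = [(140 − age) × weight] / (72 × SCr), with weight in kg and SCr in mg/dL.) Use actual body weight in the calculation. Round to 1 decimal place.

28.5 mL/min

CrCl = (140 − 23) × 68.7 / (72 × 3.92) = 8037.9 / 282.24 ≈ 28.5 mL/min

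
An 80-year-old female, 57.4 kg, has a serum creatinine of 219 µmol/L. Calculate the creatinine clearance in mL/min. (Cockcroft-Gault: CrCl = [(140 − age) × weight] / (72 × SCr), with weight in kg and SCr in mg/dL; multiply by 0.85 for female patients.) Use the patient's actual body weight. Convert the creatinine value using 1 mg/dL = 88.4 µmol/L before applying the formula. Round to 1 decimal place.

16.4 mL/min

SCr = 219 / 88.4 = 2.477 mg/dL
CrCl = (140 − 80) × 57.4 / (72 × 2.477) × 0.85 = 3444.0 / 178.34 × 0.85 ≈ 16.4 mL/min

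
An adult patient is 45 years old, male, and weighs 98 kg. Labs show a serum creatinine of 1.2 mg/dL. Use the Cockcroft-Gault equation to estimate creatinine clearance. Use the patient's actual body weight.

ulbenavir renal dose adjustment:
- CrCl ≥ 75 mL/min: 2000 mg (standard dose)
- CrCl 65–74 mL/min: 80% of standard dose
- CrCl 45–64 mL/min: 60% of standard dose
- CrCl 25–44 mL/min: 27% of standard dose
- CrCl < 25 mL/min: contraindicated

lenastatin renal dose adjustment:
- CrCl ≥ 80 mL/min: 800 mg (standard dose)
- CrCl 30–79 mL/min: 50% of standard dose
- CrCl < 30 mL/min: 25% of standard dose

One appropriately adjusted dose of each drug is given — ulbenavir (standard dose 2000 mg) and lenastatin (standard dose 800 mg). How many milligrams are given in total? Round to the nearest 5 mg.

CrCl = (140 − 45) × 98 / (72 × 1.2) = 9310.0 / 86.40 ≈ 107.8 mL/min
CrCl ≈ 108 mL/min.
ulbenavir: ≥ 75 mL/min → 100% of 2000 mg = 2000 mg.
lenastatin: ≥ 80 mL/min → 100% of 800 mg = 800 mg.
Total = 2000 + 800 = 2800 mg.

2800 mg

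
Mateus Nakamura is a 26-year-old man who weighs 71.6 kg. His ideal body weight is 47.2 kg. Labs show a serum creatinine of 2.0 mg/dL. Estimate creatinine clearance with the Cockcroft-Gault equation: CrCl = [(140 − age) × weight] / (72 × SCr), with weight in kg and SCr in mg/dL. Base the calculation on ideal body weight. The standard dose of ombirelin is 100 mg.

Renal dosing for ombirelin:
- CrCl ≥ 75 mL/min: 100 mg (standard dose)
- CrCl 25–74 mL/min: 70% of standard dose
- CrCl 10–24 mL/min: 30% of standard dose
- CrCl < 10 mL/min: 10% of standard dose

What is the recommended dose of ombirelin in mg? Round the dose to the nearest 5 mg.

70 mg

CrCl = (140 − 26) × 47.2 / (72 × 2) = 5380.8 / 144.00 ≈ 37.4 mL/min
CrCl ≈ 37 mL/min → bracket 25–74 mL/min.
70% of 100 mg = 70 mg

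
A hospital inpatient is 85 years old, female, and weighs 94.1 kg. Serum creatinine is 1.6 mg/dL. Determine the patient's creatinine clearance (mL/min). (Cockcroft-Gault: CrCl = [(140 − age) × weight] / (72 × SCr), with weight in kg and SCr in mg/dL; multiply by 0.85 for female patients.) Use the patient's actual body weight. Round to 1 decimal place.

CrCl = (140 − 85) × 94.1 / (72 × 1.6) × 0.85 = 5175.5 / 115.20 × 0.85 ≈ 38.2 mL/min

38.2 mL/min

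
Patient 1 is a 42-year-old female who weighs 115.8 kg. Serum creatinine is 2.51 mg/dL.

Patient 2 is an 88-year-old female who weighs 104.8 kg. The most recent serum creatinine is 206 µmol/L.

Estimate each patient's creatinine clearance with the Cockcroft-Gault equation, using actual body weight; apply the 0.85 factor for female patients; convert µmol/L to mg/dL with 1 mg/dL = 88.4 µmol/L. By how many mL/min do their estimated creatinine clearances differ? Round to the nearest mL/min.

26 mL/min

Patient 1: CrCl = (140 − 42) × 115.8 / (72 × 2.51) × 0.85 = 11348.4 / 180.72 × 0.85 ≈ 53.4 mL/min
Patient 2: SCr = 206 / 88.4 = 2.33 mg/dL
Patient 2: CrCl = (140 − 88) × 104.8 / (72 × 2.33) × 0.85 = 5449.6 / 167.76 × 0.85 ≈ 27.6 mL/min
|53.4 − 27.6| = 25.8 mL/min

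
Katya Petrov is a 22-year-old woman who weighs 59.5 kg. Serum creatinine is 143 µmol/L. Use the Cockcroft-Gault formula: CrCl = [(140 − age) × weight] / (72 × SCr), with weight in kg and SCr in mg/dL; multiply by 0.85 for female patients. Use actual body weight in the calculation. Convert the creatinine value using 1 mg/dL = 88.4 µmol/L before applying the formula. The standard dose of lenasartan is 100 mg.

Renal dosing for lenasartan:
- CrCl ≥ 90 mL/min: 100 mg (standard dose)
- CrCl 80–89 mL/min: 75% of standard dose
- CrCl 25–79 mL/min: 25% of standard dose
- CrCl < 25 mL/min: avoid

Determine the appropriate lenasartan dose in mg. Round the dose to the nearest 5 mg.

SCr = 143 / 88.4 = 1.618 mg/dL
CrCl = (140 − 22) × 59.5 / (72 × 1.618) × 0.85 = 7021.0 / 116.50 × 0.85 ≈ 51.2 mL/min
CrCl ≈ 51 mL/min → bracket 25–79 mL/min.
25% of 100 mg = 25 mg

25 mg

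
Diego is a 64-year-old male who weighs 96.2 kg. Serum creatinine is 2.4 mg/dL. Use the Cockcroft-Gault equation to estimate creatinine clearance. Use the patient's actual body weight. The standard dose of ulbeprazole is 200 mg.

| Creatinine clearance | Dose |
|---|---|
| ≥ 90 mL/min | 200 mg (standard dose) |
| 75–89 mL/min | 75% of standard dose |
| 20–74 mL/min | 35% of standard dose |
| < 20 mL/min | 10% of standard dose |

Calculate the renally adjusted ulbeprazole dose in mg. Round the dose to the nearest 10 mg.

CrCl = (140 − 64) × 96.2 / (72 × 2.4) = 7311.2 / 172.80 ≈ 42.3 mL/min
CrCl ≈ 42 mL/min → bracket 20–74 mL/min.
35% of 200 mg = 70 mg

70 mg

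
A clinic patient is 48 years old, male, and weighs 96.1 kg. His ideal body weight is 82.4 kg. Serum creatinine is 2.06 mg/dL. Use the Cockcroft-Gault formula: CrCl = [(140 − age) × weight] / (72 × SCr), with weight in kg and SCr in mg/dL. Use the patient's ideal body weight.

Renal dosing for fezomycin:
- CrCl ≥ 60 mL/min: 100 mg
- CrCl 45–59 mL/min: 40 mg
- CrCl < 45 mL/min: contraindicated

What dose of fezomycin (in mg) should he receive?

40 mg

CrCl = (140 − 48) × 82.4 / (72 × 2.06) = 7580.8 / 148.32 ≈ 51.1 mL/min
CrCl ≈ 51 mL/min → bracket 45–59 mL/min.
Dose for this bracket: 40 mg.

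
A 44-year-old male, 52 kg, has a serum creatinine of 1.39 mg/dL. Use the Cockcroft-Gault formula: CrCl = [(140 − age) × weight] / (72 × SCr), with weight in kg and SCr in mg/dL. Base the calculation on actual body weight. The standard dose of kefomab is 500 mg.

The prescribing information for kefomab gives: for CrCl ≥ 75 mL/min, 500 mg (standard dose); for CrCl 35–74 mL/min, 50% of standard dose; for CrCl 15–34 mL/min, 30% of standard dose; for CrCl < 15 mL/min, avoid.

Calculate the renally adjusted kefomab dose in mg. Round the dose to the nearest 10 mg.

CrCl = (140 − 44) × 52 / (72 × 1.39) = 4992.0 / 100.08 ≈ 49.9 mL/min
CrCl ≈ 50 mL/min → bracket 35–74 mL/min.
50% of 500 mg = 250 mg

250 mg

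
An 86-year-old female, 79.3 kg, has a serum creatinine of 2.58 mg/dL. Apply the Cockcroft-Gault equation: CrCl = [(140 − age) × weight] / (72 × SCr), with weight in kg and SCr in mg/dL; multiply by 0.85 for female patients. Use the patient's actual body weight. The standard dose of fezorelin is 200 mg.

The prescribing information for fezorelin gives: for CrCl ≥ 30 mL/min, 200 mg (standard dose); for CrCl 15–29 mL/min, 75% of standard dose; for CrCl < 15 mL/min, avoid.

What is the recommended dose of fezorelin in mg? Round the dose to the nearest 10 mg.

150 mg

CrCl = (140 − 86) × 79.3 / (72 × 2.58) × 0.85 = 4282.2 / 185.76 × 0.85 ≈ 19.6 mL/min
CrCl ≈ 20 mL/min → bracket 15–29 mL/min.
75% of 200 mg = 150 mg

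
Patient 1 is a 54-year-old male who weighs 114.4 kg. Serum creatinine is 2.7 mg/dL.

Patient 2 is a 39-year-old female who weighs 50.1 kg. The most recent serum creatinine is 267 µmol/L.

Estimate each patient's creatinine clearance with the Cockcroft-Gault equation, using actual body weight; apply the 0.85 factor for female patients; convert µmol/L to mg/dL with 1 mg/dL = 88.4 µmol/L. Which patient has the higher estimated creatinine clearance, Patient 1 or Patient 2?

Patient 1

Patient 1: CrCl = (140 − 54) × 114.4 / (72 × 2.7) = 9838.4 / 194.40 ≈ 50.6 mL/min
Patient 2: SCr = 267 / 88.4 = 3.02 mg/dL
Patient 2: CrCl = (140 − 39) × 50.1 / (72 × 3.02) × 0.85 = 5060.1 / 217.44 × 0.85 ≈ 19.8 mL/min
50.6 vs 19.8 mL/min → Patient 1 is higher.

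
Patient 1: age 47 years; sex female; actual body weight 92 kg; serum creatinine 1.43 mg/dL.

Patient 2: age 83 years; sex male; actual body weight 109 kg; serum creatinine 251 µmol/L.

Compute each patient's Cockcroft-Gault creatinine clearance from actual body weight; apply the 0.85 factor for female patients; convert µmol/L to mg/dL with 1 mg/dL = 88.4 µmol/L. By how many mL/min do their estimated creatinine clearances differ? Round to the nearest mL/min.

Patient 1: CrCl = (140 − 47) × 92 / (72 × 1.43) × 0.85 = 8556.0 / 102.96 × 0.85 ≈ 70.6 mL/min
Patient 2: SCr = 251 / 88.4 = 2.839 mg/dL
Patient 2: CrCl = (140 − 83) × 109 / (72 × 2.839) = 6213.0 / 204.41 ≈ 30.4 mL/min
|70.6 − 30.4| = 40.2 mL/min

40 mL/min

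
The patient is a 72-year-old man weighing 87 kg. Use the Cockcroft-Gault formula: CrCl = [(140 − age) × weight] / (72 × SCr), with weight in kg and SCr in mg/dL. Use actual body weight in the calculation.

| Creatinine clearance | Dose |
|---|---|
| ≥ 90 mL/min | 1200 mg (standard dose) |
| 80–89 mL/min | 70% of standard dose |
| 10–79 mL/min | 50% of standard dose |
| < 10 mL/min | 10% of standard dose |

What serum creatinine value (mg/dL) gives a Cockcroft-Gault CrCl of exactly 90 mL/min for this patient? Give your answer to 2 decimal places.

Standard dose requires CrCl ≥ 90 mL/min.
Set (140 − 72) × 87 / (72 × SCr) = 90
SCr = (140 − 72) × 87 / (72 × 90) = 0.913 mg/dL

0.91 mg/dL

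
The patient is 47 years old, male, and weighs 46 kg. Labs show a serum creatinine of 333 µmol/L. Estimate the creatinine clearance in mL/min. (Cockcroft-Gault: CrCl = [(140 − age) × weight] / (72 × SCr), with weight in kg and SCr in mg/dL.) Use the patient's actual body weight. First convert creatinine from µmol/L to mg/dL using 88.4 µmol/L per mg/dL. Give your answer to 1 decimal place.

SCr = 333 / 88.4 = 3.767 mg/dL
CrCl = (140 − 47) × 46 / (72 × 3.767) = 4278.0 / 271.22 ≈ 15.8 mL/min

15.8 mL/min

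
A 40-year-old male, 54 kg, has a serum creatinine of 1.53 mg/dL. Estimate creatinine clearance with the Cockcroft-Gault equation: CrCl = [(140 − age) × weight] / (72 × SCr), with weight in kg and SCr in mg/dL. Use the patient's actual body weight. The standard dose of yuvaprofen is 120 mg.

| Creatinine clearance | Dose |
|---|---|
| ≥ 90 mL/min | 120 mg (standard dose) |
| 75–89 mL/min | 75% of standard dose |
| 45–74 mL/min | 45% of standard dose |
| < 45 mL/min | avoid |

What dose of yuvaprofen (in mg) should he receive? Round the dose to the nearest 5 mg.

CrCl = (140 − 40) × 54 / (72 × 1.53) = 5400.0 / 110.16 ≈ 49.0 mL/min
CrCl ≈ 49 mL/min → bracket 45–74 mL/min.
45% of 120 mg = 54 mg → 55 mg

55 mg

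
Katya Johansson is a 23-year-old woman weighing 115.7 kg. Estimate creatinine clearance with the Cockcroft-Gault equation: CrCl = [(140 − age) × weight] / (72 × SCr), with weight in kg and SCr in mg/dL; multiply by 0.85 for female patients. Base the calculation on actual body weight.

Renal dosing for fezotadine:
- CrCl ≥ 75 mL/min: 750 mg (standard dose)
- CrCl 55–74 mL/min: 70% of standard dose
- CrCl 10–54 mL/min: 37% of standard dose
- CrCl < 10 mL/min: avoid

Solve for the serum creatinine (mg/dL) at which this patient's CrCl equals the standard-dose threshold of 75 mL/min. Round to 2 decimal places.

Standard dose requires CrCl ≥ 75 mL/min.
Set (140 − 23) × 115.7 × 0.85 / (72 × SCr) = 75
SCr = (140 − 23) × 115.7 × 0.85 / (72 × 75) = 2.131 mg/dL

2.13 mg/dL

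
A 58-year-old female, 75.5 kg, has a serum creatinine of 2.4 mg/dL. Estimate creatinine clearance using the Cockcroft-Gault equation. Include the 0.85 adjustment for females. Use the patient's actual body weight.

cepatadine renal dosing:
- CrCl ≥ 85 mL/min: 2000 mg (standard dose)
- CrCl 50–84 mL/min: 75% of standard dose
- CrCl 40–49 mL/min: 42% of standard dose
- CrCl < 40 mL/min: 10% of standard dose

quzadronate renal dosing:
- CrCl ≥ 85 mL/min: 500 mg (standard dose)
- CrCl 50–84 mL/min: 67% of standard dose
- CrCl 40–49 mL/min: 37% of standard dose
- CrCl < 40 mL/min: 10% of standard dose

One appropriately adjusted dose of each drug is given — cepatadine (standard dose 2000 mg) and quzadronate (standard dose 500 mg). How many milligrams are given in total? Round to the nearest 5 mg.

250 mg

CrCl = (140 − 58) × 75.5 / (72 × 2.4) × 0.85 = 6191.0 / 172.80 × 0.85 ≈ 30.5 mL/min
CrCl ≈ 30 mL/min.
cepatadine: < 40 mL/min → 10% of 2000 mg = 200 mg.
quzadronate: < 40 mL/min → 10% of 500 mg = 50 mg.
Total = 200 + 50 = 250 mg.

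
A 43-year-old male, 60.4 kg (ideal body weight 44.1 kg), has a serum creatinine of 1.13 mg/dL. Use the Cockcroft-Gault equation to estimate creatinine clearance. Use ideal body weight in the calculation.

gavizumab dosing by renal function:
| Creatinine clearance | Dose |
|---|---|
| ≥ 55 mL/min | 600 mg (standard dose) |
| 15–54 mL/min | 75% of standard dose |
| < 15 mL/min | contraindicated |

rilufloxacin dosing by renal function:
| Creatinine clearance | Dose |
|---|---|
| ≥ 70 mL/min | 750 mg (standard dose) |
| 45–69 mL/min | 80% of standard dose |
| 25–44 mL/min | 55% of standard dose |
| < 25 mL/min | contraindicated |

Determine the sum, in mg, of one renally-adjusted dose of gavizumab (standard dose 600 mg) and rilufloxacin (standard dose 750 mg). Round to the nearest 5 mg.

CrCl = (140 − 43) × 44.1 / (72 × 1.13) = 4277.7 / 81.36 ≈ 52.6 mL/min
CrCl ≈ 53 mL/min.
gavizumab: 15–54 mL/min → 75% of 600 mg = 450 mg.
rilufloxacin: 45–69 mL/min → 80% of 750 mg = 600 mg.
Total = 450 + 600 = 1050 mg.

1050 mg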